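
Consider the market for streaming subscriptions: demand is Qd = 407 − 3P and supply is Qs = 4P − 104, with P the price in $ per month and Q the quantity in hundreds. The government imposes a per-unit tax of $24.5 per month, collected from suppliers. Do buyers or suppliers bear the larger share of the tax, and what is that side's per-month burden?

Without the tax, 407 − 3P = 4P − 104 gives 7P = 511, so P* = $73 and Q* = 188.
With the tax collected from suppliers, supply shifts: Qs = 4(P − 24.5) − 104.
New equilibrium: buyers pay $87, suppliers receive $62.5, Q = 146. (Wedge: Pb − Ps = 24.5.)
Per-month burden: buyers $14, suppliers $10.5.
Buyers take the larger share because demand is less price-elastic here (demand slope 3 vs supply slope 4).
The less price-elastic side of the market bears the larger share of a per-unit tax.

Buyers bear the larger share: $14 per month.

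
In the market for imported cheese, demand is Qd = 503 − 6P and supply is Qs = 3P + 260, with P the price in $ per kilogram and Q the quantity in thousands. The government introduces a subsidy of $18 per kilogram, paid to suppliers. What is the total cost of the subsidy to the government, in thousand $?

Without the subsidy, 503 − 6P = 3P + 260 gives 9P = 243, so P* = $27 and Q* = 341.
With a per-unit subsidy paid to suppliers, each receives P + 18 per unit sold, so supply becomes Qs = 3(P + 18) + 260.
New equilibrium: buyers pay $21, suppliers receive $39, Q = 377. (Wedge: Pb − Ps = −18.)
Outlay = t · Q = 18 · 377 = $6786.

Government outlay = $6786 thousand.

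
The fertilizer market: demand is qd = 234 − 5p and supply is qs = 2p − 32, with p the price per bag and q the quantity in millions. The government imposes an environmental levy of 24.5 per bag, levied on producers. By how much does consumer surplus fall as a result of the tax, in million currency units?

Consumer surplus falls by 185.5 million.

Before the tax: set 234 − 5p = 2p − 32 → p* = 38, q* = 44.
With the tax collected from producers, supply shifts: qs = 2(p − 24.5) − 32.
New equilibrium: consumers pay 45, producers receive 20.5, q = 9. (Wedge: pb − ps = 24.5.)
ΔCS is the trapezoid between Q = 9 and Q = 44 of height 7: ½ · (44 + 9) · 7 = 185.5.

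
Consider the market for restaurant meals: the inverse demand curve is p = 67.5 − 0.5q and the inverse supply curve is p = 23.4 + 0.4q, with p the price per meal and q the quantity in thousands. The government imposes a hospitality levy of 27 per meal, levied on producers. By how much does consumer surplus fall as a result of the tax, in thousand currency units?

Consumer surplus falls by 510 thousand.

Rewrite in direct form: qd = 135 − 2p and qs = 2.5p − 58.5.
Before the tax: set 135 − 2p = 2.5p − 58.5 → p* = 43, q* = 49.
With the tax collected from producers, supply shifts: qs = 2.5(p − 27) − 58.5.
Solving gives q = 19 with consumers paying 58 and producers receiving 31 (the 27 wedge).
ΔCS is the trapezoid between Q = 19 and Q = 49 of height 15: ½ · (49 + 19) · 15 = 510.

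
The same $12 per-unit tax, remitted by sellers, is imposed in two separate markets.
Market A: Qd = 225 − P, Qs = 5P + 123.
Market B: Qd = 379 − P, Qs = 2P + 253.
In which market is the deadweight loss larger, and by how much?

Market A, by $12.

Market A: pre-tax P* = $17, Q* = 208; post-tax Q = 198; deadweight loss = $60.
Market B: pre-tax P* = $42, Q* = 337; post-tax Q = 329; deadweight loss = $48.
Difference: $60 vs $48 → market A is larger by $12.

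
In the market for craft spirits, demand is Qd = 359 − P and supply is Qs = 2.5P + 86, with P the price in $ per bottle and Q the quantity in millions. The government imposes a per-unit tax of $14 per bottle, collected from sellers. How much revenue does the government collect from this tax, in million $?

Without the tax, 359 − P = 2.5P + 86 gives 3.5P = 273, so P* = $78 and Q* = 281.
With the tax collected from sellers, supply shifts: Qs = 2.5(P − 14) + 86.
Solving gives Q = 271 with buyers paying $88 and sellers receiving $74 (the $14 wedge).
Revenue = t · Q = 14 · 271 = $3794.

Tax revenue = $3794 million.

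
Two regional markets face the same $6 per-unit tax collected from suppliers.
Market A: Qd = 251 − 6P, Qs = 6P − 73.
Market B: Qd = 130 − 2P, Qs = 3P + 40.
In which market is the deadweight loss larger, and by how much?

Market A: pre-tax P* = $27, Q* = 89; post-tax Q = 71; deadweight loss = $54.
Market B: pre-tax P* = $18, Q* = 94; post-tax Q = 86.8; deadweight loss = $21.6.
Difference: $54 vs $21.6 → market A is larger by $32.4.

Market A, by $32.4.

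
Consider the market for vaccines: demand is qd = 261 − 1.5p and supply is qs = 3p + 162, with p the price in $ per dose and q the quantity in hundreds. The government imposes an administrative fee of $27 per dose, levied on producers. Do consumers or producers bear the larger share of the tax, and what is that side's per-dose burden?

Without the tax, 261 − 1.5p = 3p + 162 gives 4.5p = 99, so p* = $22 and q* = 228.
With the tax collected from producers, supply shifts: qs = 3(p − 27) + 162.
Solving gives q = 201 with consumers paying $40 and producers receiving $13 (the $27 wedge).
Per-dose burden: consumers $18, producers $9.
Consumers take the larger share because demand is less price-elastic here (demand slope 1.5 vs supply slope 3).
The less price-elastic side of the market bears the larger share of a per-unit tax.

Consumers bear the larger share: $18 per dose.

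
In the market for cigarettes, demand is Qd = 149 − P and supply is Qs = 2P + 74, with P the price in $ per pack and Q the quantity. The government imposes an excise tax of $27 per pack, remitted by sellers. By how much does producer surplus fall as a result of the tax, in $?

Producer surplus falls by $1035.

Before the tax: set 149 − P = 2P + 74 → P* = $25, Q* = 124.
With the tax collected from sellers, supply shifts: Qs = 2(P − 27) + 74.
Solving gives Q = 106 with buyers paying $43 and sellers receiving $16 (the $27 wedge).
ΔPS is the trapezoid between Q = 106 and Q = 124 of height $9: ½ · (124 + 106) · 9 = $1035.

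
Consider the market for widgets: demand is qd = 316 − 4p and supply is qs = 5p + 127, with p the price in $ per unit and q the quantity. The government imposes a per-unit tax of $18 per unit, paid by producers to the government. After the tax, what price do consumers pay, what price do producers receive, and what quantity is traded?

Consumers pay $31; producers receive $13; quantity = 192.

Without the tax, 316 − 4p = 5p + 127 gives 9p = 189, so p* = $21 and q* = 232.
With the tax collected from producers, supply shifts: qs = 5(p − 18) + 127.
Solving gives q = 192 with consumers paying $31 and producers receiving $13 (the $18 wedge).
The less price-elastic side of the market bears the larger share of a per-unit tax.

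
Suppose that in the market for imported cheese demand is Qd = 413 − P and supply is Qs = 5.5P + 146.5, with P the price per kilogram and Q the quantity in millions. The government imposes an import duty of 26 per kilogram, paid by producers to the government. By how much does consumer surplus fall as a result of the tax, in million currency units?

Consumer surplus falls by 7942 million.

Before the tax: set 413 − P = 5.5P + 146.5 → P* = 41, Q* = 372.
With the tax collected from producers, supply shifts: Qs = 5.5(P − 26) + 146.5.
Solving gives Q = 350 with buyers paying 63 and producers receiving 37 (the 26 wedge).
ΔCS is the trapezoid between Q = 350 and Q = 372 of height 22: ½ · (372 + 350) · 22 = 7942.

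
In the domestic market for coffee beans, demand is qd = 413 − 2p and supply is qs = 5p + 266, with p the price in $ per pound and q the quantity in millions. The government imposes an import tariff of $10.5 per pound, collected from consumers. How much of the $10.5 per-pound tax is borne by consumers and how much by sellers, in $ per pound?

Without the tax, 413 − 2p = 5p + 266 gives 7p = 147, so p* = $21 and q* = 371.
With the tax collected from consumers, demand (in seller-price terms) shifts: qd = 413 − 2(p + 10.5).
Solving gives q = 356 with consumers paying $28.5 and sellers receiving $18 (the $10.5 wedge).
Burden on consumers: $7.5; on sellers: $3. (They sum to $10.5.)
The less price-elastic side of the market bears the larger share of a per-unit tax.

Consumers bear $7.5 per pound; sellers bear $3 per pound.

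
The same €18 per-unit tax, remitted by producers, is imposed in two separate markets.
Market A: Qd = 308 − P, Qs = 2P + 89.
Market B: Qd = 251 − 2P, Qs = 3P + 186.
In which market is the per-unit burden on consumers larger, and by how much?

Market A, by €1.2.

Market A: pre-tax P* = €73, Q* = 235; post-tax Q = 223; per-unit burden on consumers = €12.
Market B: pre-tax P* = €13, Q* = 225; post-tax Q = 203.4; per-unit burden on consumers = €10.8.
Difference: €12 vs €10.8 → market A is larger by €1.2.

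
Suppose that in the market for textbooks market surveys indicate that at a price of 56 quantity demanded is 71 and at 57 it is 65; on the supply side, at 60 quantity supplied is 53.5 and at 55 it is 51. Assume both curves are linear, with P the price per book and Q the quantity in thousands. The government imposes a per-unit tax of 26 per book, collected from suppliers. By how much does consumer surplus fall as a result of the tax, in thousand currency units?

Consumer surplus falls by 94 thousand.

Demand slope: (65 − 71)/(57 − 56) = -6, so Qd = 407 − 6P.
Supply slope: (51 − 53.5)/(55 − 60) = 0.5, so Qs = 0.5P + 23.5.
Without the tax, 407 − 6P = 0.5P + 23.5 gives 6.5P = 383.5, so P* = 59 and Q* = 53.
With the tax collected from suppliers, supply shifts: Qs = 0.5(P − 26) + 23.5.
New equilibrium: consumers pay 61, suppliers receive 35, Q = 41. (Wedge: Pb − Ps = 26.)
ΔCS is the trapezoid between Q = 41 and Q = 53 of height 2: ½ · (53 + 41) · 2 = 94.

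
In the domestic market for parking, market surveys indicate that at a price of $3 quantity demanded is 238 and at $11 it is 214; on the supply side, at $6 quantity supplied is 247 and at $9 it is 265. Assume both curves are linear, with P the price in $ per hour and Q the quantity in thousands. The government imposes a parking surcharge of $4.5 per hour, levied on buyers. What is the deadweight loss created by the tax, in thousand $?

Deadweight loss = $20.25 thousand.

Demand slope: (214 − 238)/(11 − 3) = -3, so Qd = 247 − 3P.
Supply slope: (265 − 247)/(9 − 6) = 6, so Qs = 6P + 211.
Without the tax, 247 − 3P = 6P + 211 gives 9P = 36, so P* = $4 and Q* = 235.
With the tax collected from buyers, demand (in seller-price terms) shifts: Qd = 247 − 3(P + 4.5).
New equilibrium: buyers pay $7, suppliers receive $2.5, Q = 226. (Wedge: Pb − Ps = 4.5.)
Quantity falls by |ΔQ| = |235 − 226| = 9.
DWL = ½ · t · |ΔQ| = ½ · 4.5 · 9 = $20.25.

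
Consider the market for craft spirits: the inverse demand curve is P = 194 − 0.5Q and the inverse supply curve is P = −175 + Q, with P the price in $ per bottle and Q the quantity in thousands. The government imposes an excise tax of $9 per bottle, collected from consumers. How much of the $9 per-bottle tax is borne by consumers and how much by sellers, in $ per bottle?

Consumers bear $3 per bottle; sellers bear $6 per bottle.

Rewrite in direct form: Qd = 388 − 2P and Qs = P + 175.
Before the tax: set 388 − 2P = P + 175 → P* = $71, Q* = 246.
With the tax collected from consumers, demand (in seller-price terms) shifts: Qd = 388 − 2(P + 9).
Solving gives Q = 240 with consumers paying $74 and sellers receiving $65 (the $9 wedge).
Burden on consumers: $3; on sellers: $6. (They sum to $9.)
The less price-elastic side of the market bears the larger share of a per-unit tax.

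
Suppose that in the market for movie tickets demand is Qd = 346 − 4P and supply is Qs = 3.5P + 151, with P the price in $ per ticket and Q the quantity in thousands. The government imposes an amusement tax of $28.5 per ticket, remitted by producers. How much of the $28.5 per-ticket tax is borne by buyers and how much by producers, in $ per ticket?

Buyers bear $13.3 per ticket; producers bear $15.2 per ticket.

Without the tax, 346 − 4P = 3.5P + 151 gives 7.5P = 195, so P* = $26 and Q* = 242.
With the tax collected from producers, supply shifts: Qs = 3.5(P − 28.5) + 151.
Solving gives Q = 188.8 with buyers paying $39.3 and producers receiving $10.8 (the $28.5 wedge).
Burden on buyers: $13.3; on producers: $15.2. (They sum to $28.5.)
The less price-elastic side of the market bears the larger share of a per-unit tax.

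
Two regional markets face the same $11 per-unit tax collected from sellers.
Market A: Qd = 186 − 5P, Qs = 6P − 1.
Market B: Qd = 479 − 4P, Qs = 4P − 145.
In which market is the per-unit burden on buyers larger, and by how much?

Market A, by $0.5.

Market A: pre-tax P* = $17, Q* = 101; post-tax Q = 71; per-unit burden on buyers = $6.
Market B: pre-tax P* = $78, Q* = 167; post-tax Q = 145; per-unit burden on buyers = $5.5.
Difference: $6 vs $5.5 → market A is larger by $0.5.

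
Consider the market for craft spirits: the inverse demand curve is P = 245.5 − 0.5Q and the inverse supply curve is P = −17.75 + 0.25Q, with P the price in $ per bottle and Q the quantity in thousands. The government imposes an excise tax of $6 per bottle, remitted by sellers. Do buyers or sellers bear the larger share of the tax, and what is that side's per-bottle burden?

Buyers bear the larger share: $4 per bottle.

Rewrite in direct form: Qd = 491 − 2P and Qs = 4P + 71.
Without the tax, 491 − 2P = 4P + 71 gives 6P = 420, so P* = $70 and Q* = 351.
With the tax collected from sellers, supply shifts: Qs = 4(P − 6) + 71.
New equilibrium: buyers pay $74, sellers receive $68, Q = 343. (Wedge: Pb − Ps = 6.)
Per-bottle burden: buyers $4, sellers $2.
Buyers take the larger share because demand is less price-elastic here (demand slope 2 vs supply slope 4).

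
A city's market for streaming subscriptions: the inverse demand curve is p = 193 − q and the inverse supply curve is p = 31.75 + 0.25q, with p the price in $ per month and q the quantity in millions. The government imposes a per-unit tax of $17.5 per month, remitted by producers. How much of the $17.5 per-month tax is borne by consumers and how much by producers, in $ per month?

Inverting to q(p) form: qd = 193 − p; qs = 4p − 127.
Before the tax: set 193 − p = 4p − 127 → p* = $64, q* = 129.
With the tax collected from producers, supply shifts: qs = 4(p − 17.5) − 127.
New equilibrium: consumers pay $78, producers receive $60.5, q = 115. (Wedge: pb − ps = 17.5.)
Burden on consumers: $14; on producers: $3.5. (They sum to $17.5.)
The less price-elastic side of the market bears the larger share of a per-unit tax.

Consumers bear $14 per month; producers bear $3.5 per month.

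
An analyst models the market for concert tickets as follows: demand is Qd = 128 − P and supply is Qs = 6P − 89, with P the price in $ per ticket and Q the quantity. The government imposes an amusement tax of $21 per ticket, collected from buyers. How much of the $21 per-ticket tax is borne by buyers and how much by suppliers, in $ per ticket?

Without the tax, 128 − P = 6P − 89 gives 7P = 217, so P* = $31 and Q* = 97.
With the tax collected from buyers, demand (in seller-price terms) shifts: Qd = 128 − (P + 21).
New equilibrium: buyers pay $49, suppliers receive $28, Q = 79. (Wedge: Pb − Ps = 21.)
Burden on buyers: $18; on suppliers: $3. (They sum to $21.)
The less price-elastic side of the market bears the larger share of a per-unit tax.

Buyers bear $18 per ticket; suppliers bear $3 per ticket.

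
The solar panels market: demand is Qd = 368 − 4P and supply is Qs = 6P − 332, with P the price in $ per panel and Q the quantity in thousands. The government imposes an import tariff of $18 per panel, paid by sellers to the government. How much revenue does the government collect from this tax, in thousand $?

Without the tax, 368 − 4P = 6P − 332 gives 10P = 700, so P* = $70 and Q* = 88.
With the tax collected from sellers, supply shifts: Qs = 6(P − 18) − 332.
New equilibrium: consumers pay $80.8, sellers receive $62.8, Q = 44.8. (Wedge: Pb − Ps = 18.)
Revenue = t · Q = 18 · 44.8 = $806.4.

Tax revenue = $806.4 thousand.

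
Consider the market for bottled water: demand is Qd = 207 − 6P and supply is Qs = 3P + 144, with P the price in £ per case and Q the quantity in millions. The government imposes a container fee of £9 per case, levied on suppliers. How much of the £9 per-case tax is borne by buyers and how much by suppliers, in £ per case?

Without the tax, 207 − 6P = 3P + 144 gives 9P = 63, so P* = £7 and Q* = 165.
With the tax collected from suppliers, supply shifts: Qs = 3(P − 9) + 144.
New equilibrium: buyers pay £10, suppliers receive £1, Q = 147. (Wedge: Pb − Ps = 9.)
Burden on buyers: £3; on suppliers: £6. (They sum to £9.)

Buyers bear £3 per case; suppliers bear £6 per case.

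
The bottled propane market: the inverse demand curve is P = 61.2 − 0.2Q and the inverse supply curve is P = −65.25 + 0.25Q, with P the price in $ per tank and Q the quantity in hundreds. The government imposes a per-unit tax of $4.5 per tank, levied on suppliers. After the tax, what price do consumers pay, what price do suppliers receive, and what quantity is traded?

Rewrite in direct form: Qd = 306 − 5P and Qs = 4P + 261.
Without the tax, 306 − 5P = 4P + 261 gives 9P = 45, so P* = $5 and Q* = 281.
With the tax collected from suppliers, supply shifts: Qs = 4(P − 4.5) + 261.
New equilibrium: consumers pay $7, suppliers receive $2.5, Q = 271. (Wedge: Pb − Ps = 4.5.)
The less price-elastic side of the market bears the larger share of a per-unit tax.

Consumers pay $7; suppliers receive $2.5; quantity = 271.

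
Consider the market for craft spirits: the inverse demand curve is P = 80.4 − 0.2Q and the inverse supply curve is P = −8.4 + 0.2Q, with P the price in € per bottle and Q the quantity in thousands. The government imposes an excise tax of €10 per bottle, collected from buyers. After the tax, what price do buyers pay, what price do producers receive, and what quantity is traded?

Rewrite in direct form: Qd = 402 − 5P and Qs = 5P + 42.
Before the tax: set 402 − 5P = 5P + 42 → P* = €36, Q* = 222.
With the tax collected from buyers, demand (in seller-price terms) shifts: Qd = 402 − 5(P + 10).
Solving gives Q = 197 with buyers paying €41 and producers receiving €31 (the €10 wedge).

Buyers pay €41; producers receive €31; quantity = 197.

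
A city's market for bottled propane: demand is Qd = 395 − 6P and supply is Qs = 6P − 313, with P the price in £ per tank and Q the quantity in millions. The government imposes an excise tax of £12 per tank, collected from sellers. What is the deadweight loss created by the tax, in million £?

Before the tax: set 395 − 6P = 6P − 313 → P* = £59, Q* = 41.
With the tax collected from sellers, supply shifts: Qs = 6(P − 12) − 313.
New equilibrium: consumers pay £65, sellers receive £53, Q = 5. (Wedge: Pb − Ps = 12.)
Quantity falls by |ΔQ| = |41 − 5| = 36.
DWL = ½ · t · |ΔQ| = ½ · 12 · 36 = £216.

Deadweight loss = £216 million.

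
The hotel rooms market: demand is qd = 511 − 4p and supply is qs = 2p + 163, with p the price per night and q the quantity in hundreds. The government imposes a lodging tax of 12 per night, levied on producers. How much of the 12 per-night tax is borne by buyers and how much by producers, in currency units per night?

Buyers bear 4 per night; producers bear 8 per night.

Before the tax: set 511 − 4p = 2p + 163 → p* = 58, q* = 279.
With the tax collected from producers, supply shifts: qs = 2(p − 12) + 163.
New equilibrium: buyers pay 62, producers receive 50, q = 263. (Wedge: pb − ps = 12.)
Burden on buyers: 4; on producers: 8. (They sum to 12.)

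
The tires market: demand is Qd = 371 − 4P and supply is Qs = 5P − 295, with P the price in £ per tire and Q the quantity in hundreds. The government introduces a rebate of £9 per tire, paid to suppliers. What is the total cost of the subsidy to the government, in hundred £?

Government outlay = £855 hundred.

Without the subsidy, 371 − 4P = 5P − 295 gives 9P = 666, so P* = £74 and Q* = 75.
With a per-unit subsidy paid to suppliers, each receives P + 9 per unit sold, so supply becomes Qs = 5(P + 9) − 295.
Solving gives Q = 95 with consumers paying £69 and suppliers receiving £78 (the £9 wedge).
Outlay = t · Q = 9 · 95 = £855.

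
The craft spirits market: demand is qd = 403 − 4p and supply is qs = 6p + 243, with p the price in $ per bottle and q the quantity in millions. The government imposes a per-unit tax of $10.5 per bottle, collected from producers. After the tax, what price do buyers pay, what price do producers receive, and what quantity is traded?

Without the tax, 403 − 4p = 6p + 243 gives 10p = 160, so p* = $16 and q* = 339.
With the tax collected from producers, supply shifts: qs = 6(p − 10.5) + 243.
Solving gives q = 313.8 with buyers paying $22.3 and producers receiving $11.8 (the $10.5 wedge).
The less price-elastic side of the market bears the larger share of a per-unit tax.

Buyers pay $22.3; producers receive $11.8; quantity = 313.8.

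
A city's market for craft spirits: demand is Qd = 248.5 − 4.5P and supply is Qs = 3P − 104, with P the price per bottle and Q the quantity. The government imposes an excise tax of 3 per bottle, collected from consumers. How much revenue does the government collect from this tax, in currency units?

Without the tax, 248.5 − 4.5P = 3P − 104 gives 7.5P = 352.5, so P* = 47 and Q* = 37.
With the tax collected from consumers, demand (in seller-price terms) shifts: Qd = 248.5 − 4.5(P + 3).
Solving gives Q = 31.6 with consumers paying 48.2 and suppliers receiving 45.2 (the 3 wedge).
Revenue = t · Q = 3 · 31.6 = 94.8.

Tax revenue = 94.8.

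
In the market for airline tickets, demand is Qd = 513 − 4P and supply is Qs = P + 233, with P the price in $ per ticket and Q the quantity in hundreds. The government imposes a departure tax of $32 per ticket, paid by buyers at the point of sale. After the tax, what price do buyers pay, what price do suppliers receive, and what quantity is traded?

Without the tax, 513 − 4P = P + 233 gives 5P = 280, so P* = $56 and Q* = 289.
With the tax collected from buyers, demand (in seller-price terms) shifts: Qd = 513 − 4(P + 32).
Solving gives Q = 263.4 with buyers paying $62.4 and suppliers receiving $30.4 (the $32 wedge).

Buyers pay $62.4; suppliers receive $30.4; quantity = 263.4.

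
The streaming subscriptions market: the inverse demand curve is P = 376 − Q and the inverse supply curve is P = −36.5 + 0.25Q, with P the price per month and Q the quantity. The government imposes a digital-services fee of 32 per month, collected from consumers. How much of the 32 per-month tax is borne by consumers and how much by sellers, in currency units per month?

Inverting to Q(P) form: Qd = 376 − P; Qs = 4P + 146.
Without the tax, 376 − P = 4P + 146 gives 5P = 230, so P* = 46 and Q* = 330.
With the tax collected from consumers, demand (in seller-price terms) shifts: Qd = 376 − (P + 32).
New equilibrium: consumers pay 71.6, sellers receive 39.6, Q = 304.4. (Wedge: Pb − Ps = 32.)
Burden on consumers: 25.6; on sellers: 6.4. (They sum to 32.)

Consumers bear 25.6 per month; sellers bear 6.4 per month.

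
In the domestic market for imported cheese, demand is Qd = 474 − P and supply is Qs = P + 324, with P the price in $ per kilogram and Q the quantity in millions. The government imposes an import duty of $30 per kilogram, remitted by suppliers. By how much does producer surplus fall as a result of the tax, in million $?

Without the tax, 474 − P = P + 324 gives 2P = 150, so P* = $75 and Q* = 399.
With the tax collected from suppliers, supply shifts: Qs = (P − 30) + 324.
New equilibrium: buyers pay $90, suppliers receive $60, Q = 384. (Wedge: Pb − Ps = 30.)
ΔPS is the trapezoid between Q = 384 and Q = 399 of height $15: ½ · (399 + 384) · 15 = $5872.5.

Producer surplus falls by $5872.5 million.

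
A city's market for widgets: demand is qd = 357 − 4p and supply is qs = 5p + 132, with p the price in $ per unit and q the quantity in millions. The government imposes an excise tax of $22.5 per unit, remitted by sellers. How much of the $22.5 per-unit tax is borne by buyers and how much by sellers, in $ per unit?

Buyers bear $12.5 per unit; sellers bear $10 per unit.

Before the tax: set 357 − 4p = 5p + 132 → p* = $25, q* = 257.
With the tax collected from sellers, supply shifts: qs = 5(p − 22.5) + 132.
Solving gives q = 207 with buyers paying $37.5 and sellers receiving $15 (the $22.5 wedge).
Burden on buyers: $12.5; on sellers: $10. (They sum to $22.5.)
The less price-elastic side of the market bears the larger share of a per-unit tax.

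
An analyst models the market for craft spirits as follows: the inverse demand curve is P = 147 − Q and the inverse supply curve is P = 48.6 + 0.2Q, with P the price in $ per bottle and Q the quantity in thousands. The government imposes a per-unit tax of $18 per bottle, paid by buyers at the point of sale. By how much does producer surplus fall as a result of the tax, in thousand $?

Rewrite in direct form: Qd = 147 − P and Qs = 5P − 243.
Without the tax, 147 − P = 5P − 243 gives 6P = 390, so P* = $65 and Q* = 82.
With the tax collected from buyers, demand (in seller-price terms) shifts: Qd = 147 − (P + 18).
New equilibrium: buyers pay $80, suppliers receive $62, Q = 67. (Wedge: Pb − Ps = 18.)
ΔPS is the trapezoid between Q = 67 and Q = 82 of height $3: ½ · (82 + 67) · 3 = $223.5.

Producer surplus falls by $223.5 thousand.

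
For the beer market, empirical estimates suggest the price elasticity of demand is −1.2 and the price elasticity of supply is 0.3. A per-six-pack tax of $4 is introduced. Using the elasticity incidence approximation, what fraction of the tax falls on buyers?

Incidence ratio: buyers' share ≈ εs / (εs + |εd|) = 0.3 / (0.3 + 1.2) = 0.2.
Supply is the less elastic side, so buyers bear the smaller share.

Buyers' share ≈ 0.2.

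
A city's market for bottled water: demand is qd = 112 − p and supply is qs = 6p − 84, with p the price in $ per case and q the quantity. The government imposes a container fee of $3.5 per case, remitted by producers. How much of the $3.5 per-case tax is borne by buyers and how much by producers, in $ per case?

Without the tax, 112 − p = 6p − 84 gives 7p = 196, so p* = $28 and q* = 84.
With the tax collected from producers, supply shifts: qs = 6(p − 3.5) − 84.
New equilibrium: buyers pay $31, producers receive $27.5, q = 81. (Wedge: pb − ps = 3.5.)
Burden on buyers: $3; on producers: $0.5. (They sum to $3.5.)
The less price-elastic side of the market bears the larger share of a per-unit tax.

Buyers bear $3 per case; producers bear $0.5 per case.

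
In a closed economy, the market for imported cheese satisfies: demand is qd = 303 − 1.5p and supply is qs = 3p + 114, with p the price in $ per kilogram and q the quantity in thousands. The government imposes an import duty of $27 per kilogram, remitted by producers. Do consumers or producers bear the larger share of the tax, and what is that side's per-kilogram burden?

Consumers bear the larger share: $18 per kilogram.

Before the tax: set 303 − 1.5p = 3p + 114 → p* = $42, q* = 240.
With the tax collected from producers, supply shifts: qs = 3(p − 27) + 114.
Solving gives q = 213 with consumers paying $60 and producers receiving $33 (the $27 wedge).
Per-kilogram burden: consumers $18, producers $9.
Consumers take the larger share because demand is less price-elastic here (demand slope 1.5 vs supply slope 3).
The less price-elastic side of the market bears the larger share of a per-unit tax.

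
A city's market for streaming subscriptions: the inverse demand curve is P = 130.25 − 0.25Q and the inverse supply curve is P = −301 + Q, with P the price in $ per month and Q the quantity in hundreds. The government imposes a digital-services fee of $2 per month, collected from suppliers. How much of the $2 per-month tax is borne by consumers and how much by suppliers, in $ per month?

Inverting to Q(P) form: Qd = 521 − 4P; Qs = P + 301.
Without the tax, 521 − 4P = P + 301 gives 5P = 220, so P* = $44 and Q* = 345.
With the tax collected from suppliers, supply shifts: Qs = (P − 2) + 301.
New equilibrium: consumers pay $44.4, suppliers receive $42.4, Q = 343.4. (Wedge: Pb − Ps = 2.)
Burden on consumers: $0.4; on suppliers: $1.6. (They sum to $2.)

Consumers bear $0.4 per month; suppliers bear $1.6 per month.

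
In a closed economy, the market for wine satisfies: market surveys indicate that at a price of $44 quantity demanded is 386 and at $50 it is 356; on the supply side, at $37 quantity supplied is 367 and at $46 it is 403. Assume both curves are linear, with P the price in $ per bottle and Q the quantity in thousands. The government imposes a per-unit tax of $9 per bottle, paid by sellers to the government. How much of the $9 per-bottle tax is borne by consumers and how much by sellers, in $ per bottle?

Demand slope: (356 − 386)/(50 − 44) = -5, so Qd = 606 − 5P.
Supply slope: (403 − 367)/(46 − 37) = 4, so Qs = 4P + 219.
Without the tax, 606 − 5P = 4P + 219 gives 9P = 387, so P* = $43 and Q* = 391.
With the tax collected from sellers, supply shifts: Qs = 4(P − 9) + 219.
New equilibrium: consumers pay $47, sellers receive $38, Q = 371. (Wedge: Pb − Ps = 9.)
Burden on consumers: $4; on sellers: $5. (They sum to $9.)

Consumers bear $4 per bottle; sellers bear $5 per bottle.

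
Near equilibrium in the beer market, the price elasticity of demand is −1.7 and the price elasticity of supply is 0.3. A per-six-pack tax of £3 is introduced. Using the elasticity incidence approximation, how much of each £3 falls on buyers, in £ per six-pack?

Incidence ratio: buyers' share ≈ εs / (εs + |εd|) = 0.3 / (0.3 + 1.7) = 0.15.
So buyers bear ≈ 0.15 × £3 = £0.45; sellers bear £2.55.

Buyers bear ≈ £0.45 per six-pack.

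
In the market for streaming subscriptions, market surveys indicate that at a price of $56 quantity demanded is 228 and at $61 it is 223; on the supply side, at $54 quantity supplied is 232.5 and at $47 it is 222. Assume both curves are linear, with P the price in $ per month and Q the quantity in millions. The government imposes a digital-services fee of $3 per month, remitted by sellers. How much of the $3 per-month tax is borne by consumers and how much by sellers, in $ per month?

Consumers bear $1.8 per month; sellers bear $1.2 per month.

Demand slope: (223 − 228)/(61 − 56) = -1, so Qd = 284 − P.
Supply slope: (222 − 232.5)/(47 − 54) = 1.5, so Qs = 1.5P + 151.5.
Without the tax, 284 − P = 1.5P + 151.5 gives 2.5P = 132.5, so P* = $53 and Q* = 231.
With the tax collected from sellers, supply shifts: Qs = 1.5(P − 3) + 151.5.
New equilibrium: consumers pay $54.8, sellers receive $51.8, Q = 229.2. (Wedge: Pb − Ps = 3.)
Burden on consumers: $1.8; on sellers: $1.2. (They sum to $3.)
The less price-elastic side of the market bears the larger share of a per-unit tax.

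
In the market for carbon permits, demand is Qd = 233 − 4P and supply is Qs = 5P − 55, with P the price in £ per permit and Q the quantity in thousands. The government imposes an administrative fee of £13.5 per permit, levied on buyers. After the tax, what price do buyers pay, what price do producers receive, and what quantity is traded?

Buyers pay £39.5; producers receive £26; quantity = 75.

Before the tax: set 233 − 4P = 5P − 55 → P* = £32, Q* = 105.
With the tax collected from buyers, demand (in seller-price terms) shifts: Qd = 233 − 4(P + 13.5).
Solving gives Q = 75 with buyers paying £39.5 and producers receiving £26 (the £13.5 wedge).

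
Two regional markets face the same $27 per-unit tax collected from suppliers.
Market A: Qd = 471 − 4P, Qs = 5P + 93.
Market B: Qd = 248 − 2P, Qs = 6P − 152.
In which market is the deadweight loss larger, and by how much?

Market A, by $263.25.

Market A: pre-tax P* = $42, Q* = 303; post-tax Q = 243; deadweight loss = $810.
Market B: pre-tax P* = $50, Q* = 148; post-tax Q = 107.5; deadweight loss = $546.75.
Difference: $810 vs $546.75 → market A is larger by $263.25.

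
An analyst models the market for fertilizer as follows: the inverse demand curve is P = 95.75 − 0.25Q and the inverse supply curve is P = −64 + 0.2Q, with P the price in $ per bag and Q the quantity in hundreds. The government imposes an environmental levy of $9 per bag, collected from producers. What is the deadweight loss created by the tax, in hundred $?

Rewrite in direct form: Qd = 383 − 4P and Qs = 5P + 320.
Without the tax, 383 − 4P = 5P + 320 gives 9P = 63, so P* = $7 and Q* = 355.
With the tax collected from producers, supply shifts: Qs = 5(P − 9) + 320.
Solving gives Q = 335 with consumers paying $12 and producers receiving $3 (the $9 wedge).
Quantity falls by |ΔQ| = |355 − 335| = 20.
DWL = ½ · t · |ΔQ| = ½ · 9 · 20 = $90.

Deadweight loss = $90 hundred.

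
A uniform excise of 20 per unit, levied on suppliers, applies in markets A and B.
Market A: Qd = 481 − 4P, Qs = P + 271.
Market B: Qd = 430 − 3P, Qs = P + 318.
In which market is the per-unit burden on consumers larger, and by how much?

Market B, by 1.

Market A: pre-tax P* = 42, Q* = 313; post-tax Q = 297; per-unit burden on consumers = 4.
Market B: pre-tax P* = 28, Q* = 346; post-tax Q = 331; per-unit burden on consumers = 5.
Difference: 4 vs 5 → market B is larger by 1.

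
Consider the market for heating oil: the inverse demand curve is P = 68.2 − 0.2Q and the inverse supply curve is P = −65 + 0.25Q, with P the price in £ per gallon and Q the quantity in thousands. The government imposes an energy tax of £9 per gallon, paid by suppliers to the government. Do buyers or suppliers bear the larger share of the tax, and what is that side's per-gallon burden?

Suppliers bear the larger share: £5 per gallon.

Inverting to Q(P) form: Qd = 341 − 5P; Qs = 4P + 260.
Before the tax: set 341 − 5P = 4P + 260 → P* = £9, Q* = 296.
With the tax collected from suppliers, supply shifts: Qs = 4(P − 9) + 260.
Solving gives Q = 276 with buyers paying £13 and suppliers receiving £4 (the £9 wedge).
Per-gallon burden: buyers £4, suppliers £5.
Suppliers take the larger share because supply is less price-elastic here (demand slope 5 vs supply slope 4).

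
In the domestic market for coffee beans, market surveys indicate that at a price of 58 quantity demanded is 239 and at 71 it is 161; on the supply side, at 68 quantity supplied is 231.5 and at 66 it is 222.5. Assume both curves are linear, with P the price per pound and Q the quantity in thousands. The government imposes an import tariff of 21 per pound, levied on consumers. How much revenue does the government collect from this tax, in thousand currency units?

Demand slope: (161 − 239)/(71 − 58) = -6, so Qd = 587 − 6P.
Supply slope: (222.5 − 231.5)/(66 − 68) = 4.5, so Qs = 4.5P − 74.5.
Without the tax, 587 − 6P = 4.5P − 74.5 gives 10.5P = 661.5, so P* = 63 and Q* = 209.
With the tax collected from consumers, demand (in seller-price terms) shifts: Qd = 587 − 6(P + 21).
New equilibrium: consumers pay 72, producers receive 51, Q = 155. (Wedge: Pb − Ps = 21.)
Revenue = t · Q = 21 · 155 = 3255.

Tax revenue = 3255 thousand.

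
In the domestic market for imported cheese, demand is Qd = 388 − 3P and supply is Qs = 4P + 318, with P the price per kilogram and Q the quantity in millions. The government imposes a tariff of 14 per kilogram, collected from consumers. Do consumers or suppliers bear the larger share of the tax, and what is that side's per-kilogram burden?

Before the tax: set 388 − 3P = 4P + 318 → P* = 10, Q* = 358.
With the tax collected from consumers, demand (in seller-price terms) shifts: Qd = 388 − 3(P + 14).
New equilibrium: consumers pay 18, suppliers receive 4, Q = 334. (Wedge: Pb − Ps = 14.)
Per-kilogram burden: consumers 8, suppliers 6.
Consumers take the larger share because demand is less price-elastic here (demand slope 3 vs supply slope 4).
The less price-elastic side of the market bears the larger share of a per-unit tax.

Consumers bear the larger share: 8 per kilogram.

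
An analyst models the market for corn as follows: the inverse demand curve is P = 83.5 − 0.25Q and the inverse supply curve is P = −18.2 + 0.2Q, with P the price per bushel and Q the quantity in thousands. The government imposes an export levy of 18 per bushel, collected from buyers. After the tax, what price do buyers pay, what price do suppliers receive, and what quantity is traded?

Rewrite in direct form: Qd = 334 − 4P and Qs = 5P + 91.
Without the tax, 334 − 4P = 5P + 91 gives 9P = 243, so P* = 27 and Q* = 226.
With the tax collected from buyers, demand (in seller-price terms) shifts: Qd = 334 − 4(P + 18).
Solving gives Q = 186 with buyers paying 37 and suppliers receiving 19 (the 18 wedge).
The less price-elastic side of the market bears the larger share of a per-unit tax.

Buyers pay 37; suppliers receive 19; quantity = 186.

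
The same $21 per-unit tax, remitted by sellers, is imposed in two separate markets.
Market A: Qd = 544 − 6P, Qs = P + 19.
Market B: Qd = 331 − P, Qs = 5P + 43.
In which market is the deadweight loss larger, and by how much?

Market A, by $5.25.

Market A: pre-tax P* = $75, Q* = 94; post-tax Q = 76; deadweight loss = $189.
Market B: pre-tax P* = $48, Q* = 283; post-tax Q = 265.5; deadweight loss = $183.75.
Difference: $189 vs $183.75 → market A is larger by $5.25.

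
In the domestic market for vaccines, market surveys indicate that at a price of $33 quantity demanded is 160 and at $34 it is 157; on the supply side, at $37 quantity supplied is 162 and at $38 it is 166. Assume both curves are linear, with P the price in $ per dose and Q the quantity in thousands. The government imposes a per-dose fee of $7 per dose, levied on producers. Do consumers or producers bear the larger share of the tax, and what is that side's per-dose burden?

Consumers bear the larger share: $4 per dose.

Demand slope: (157 − 160)/(34 − 33) = -3, so Qd = 259 − 3P.
Supply slope: (166 − 162)/(38 − 37) = 4, so Qs = 4P + 14.
Without the tax, 259 − 3P = 4P + 14 gives 7P = 245, so P* = $35 and Q* = 154.
With the tax collected from producers, supply shifts: Qs = 4(P − 7) + 14.
New equilibrium: consumers pay $39, producers receive $32, Q = 142. (Wedge: Pb − Ps = 7.)
Per-dose burden: consumers $4, producers $3.
Consumers take the larger share because demand is less price-elastic here (demand slope 3 vs supply slope 4).
The less price-elastic side of the market bears the larger share of a per-unit tax.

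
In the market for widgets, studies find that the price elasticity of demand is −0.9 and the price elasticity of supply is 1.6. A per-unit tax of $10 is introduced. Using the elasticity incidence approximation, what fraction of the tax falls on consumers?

Incidence ratio: consumers' share ≈ εs / (εs + |εd|) = 1.6 / (1.6 + 0.9) = 0.64.
Supply is the more elastic side, so consumers bear the larger share.

Consumers' share ≈ 0.64.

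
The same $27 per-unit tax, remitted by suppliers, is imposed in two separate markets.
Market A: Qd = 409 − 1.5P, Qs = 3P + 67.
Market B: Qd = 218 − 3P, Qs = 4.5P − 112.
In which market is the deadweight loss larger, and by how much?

Market B, by $291.6.

Market A: pre-tax P* = $76, Q* = 295; post-tax Q = 268; deadweight loss = $364.5.
Market B: pre-tax P* = $44, Q* = 86; post-tax Q = 37.4; deadweight loss = $656.1.
Difference: $364.5 vs $656.1 → market B is larger by $291.6.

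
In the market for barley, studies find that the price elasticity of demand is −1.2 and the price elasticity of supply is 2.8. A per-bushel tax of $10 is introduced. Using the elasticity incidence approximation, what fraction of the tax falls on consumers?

Incidence ratio: consumers' share ≈ εs / (εs + |εd|) = 2.8 / (2.8 + 1.2) = 0.7.
Supply is the more elastic side, so consumers bear the larger share.

Consumers' share ≈ 0.7.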